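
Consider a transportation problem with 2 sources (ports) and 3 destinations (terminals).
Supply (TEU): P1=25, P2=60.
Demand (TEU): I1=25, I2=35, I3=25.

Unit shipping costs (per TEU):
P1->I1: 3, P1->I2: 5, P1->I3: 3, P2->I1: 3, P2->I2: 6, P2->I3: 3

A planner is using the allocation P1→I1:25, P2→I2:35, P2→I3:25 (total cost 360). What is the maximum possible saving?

Current plan cost = 25·3 + 35·6 + 25·3 = 360.
Optimal plan:
  P1 to I2: 25 × 5 = 125
  P2 to I1: 25 × 3 = 75
  P2 to I2: 10 × 6 = 60
  P2 to I3: 25 × 3 = 75
Optimal cost = 335.
Saving = 360 − 335 = 25.

25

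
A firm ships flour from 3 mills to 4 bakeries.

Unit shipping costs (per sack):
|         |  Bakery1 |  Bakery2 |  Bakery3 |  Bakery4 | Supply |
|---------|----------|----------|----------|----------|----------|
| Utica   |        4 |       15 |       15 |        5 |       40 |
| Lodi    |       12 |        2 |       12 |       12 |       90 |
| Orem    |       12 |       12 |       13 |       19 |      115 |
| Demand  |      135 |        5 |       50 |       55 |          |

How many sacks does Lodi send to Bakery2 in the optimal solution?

5

Solving gives:
  Utica->Bakery1: 20 × 4 = 80
  Utica->Bakery4: 20 × 5 = 100
  Lodi->Bakery2: 5 × 2 = 10
  Lodi->Bakery3: 50 × 12 = 600
  Lodi->Bakery4: 35 × 12 = 420
  Orem->Bakery1: 115 × 12 = 1380
Total cost = 2590.
So Lodi→Bakery2 carries 5 sacks.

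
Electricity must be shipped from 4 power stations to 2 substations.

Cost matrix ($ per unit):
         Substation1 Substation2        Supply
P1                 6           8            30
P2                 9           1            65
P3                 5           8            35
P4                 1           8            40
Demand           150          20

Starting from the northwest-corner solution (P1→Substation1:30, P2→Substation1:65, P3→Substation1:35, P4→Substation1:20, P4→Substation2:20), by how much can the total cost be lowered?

300

Current plan cost = 30·6 + 65·9 + 35·5 + 20·1 + 20·8 = $1120.
Optimal plan:
  P1–Substation1: 30 × $6 = $180
  P2–Substation1: 45 × $9 = $405
  P2–Substation2: 20 × $1 = $20
  P3–Substation1: 35 × $5 = $175
  P4–Substation1: 40 × $1 = $40
Optimal cost = $820.
Saving = 1120 − 820 = $300.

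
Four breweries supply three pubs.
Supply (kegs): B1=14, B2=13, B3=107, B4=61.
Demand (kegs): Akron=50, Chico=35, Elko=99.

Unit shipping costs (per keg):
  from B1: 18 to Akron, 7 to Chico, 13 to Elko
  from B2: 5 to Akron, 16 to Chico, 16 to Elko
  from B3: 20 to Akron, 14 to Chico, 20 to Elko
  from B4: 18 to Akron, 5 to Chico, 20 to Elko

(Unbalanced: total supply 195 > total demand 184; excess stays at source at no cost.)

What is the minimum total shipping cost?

2810

A cheapest plan:
  B1–Elko: 14 × 13 = 182
  B2–Akron: 13 × 5 = 65
  B3–Akron: 11 × 20 = 220
  B3–Elko: 85 × 20 = 1700
  B4–Akron: 26 × 18 = 468
  B4–Chico: 35 × 5 = 175
Total = 182 + 65 + 220 + 1700 + 468 + 175 = 2810.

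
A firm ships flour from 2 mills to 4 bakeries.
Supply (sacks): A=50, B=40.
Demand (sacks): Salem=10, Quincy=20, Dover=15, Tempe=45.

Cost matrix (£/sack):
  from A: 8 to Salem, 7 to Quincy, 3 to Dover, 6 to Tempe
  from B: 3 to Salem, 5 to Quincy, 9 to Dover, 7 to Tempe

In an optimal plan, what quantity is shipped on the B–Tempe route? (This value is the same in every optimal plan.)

The minimum-cost plan:
  A→Dover: 15 × £3 = £45
  A→Tempe: 35 × £6 = £210
  B→Salem: 10 × £3 = £30
  B→Quincy: 20 × £5 = £100
  B→Tempe: 10 × £7 = £70
Total cost = £455.
So B→Tempe carries 10 sacks.

10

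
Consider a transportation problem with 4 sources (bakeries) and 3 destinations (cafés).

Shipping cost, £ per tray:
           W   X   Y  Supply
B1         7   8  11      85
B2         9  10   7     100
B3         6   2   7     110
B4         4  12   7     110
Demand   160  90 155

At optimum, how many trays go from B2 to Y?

100

The minimum-cost plan:
  B1->W: 85 × £7 = £595
  B2->Y: 100 × £7 = £700
  B3->X: 90 × £2 = £180
  B3->Y: 20 × £7 = £140
  B4->W: 75 × £4 = £300
  B4->Y: 35 × £7 = £245
Total cost = £2160.
So B2→Y carries 100 trays.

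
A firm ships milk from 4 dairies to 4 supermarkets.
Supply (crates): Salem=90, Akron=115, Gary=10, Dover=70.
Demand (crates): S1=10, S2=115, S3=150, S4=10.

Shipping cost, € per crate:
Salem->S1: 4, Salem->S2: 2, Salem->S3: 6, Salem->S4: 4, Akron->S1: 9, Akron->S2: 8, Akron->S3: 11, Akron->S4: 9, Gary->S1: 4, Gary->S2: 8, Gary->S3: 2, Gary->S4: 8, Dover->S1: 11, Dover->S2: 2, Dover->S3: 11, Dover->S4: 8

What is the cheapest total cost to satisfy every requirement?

A cheapest plan:
  Salem->S2: 45 × €2 = €90
  Salem->S3: 45 × €6 = €270
  Akron->S1: 10 × €9 = €90
  Akron->S3: 95 × €11 = €1045
  Akron->S4: 10 × €9 = €90
  Gary->S3: 10 × €2 = €20
  Dover->S2: 70 × €2 = €140
Total = 90 + 270 + 90 + 1045 + 90 + 20 + 140 = €1745.

1745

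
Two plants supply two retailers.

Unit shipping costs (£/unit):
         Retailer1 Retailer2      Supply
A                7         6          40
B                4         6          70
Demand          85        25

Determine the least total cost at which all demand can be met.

An optimal shipping plan:
  A->Retailer1: 15 × £7 = £105
  A->Retailer2: 25 × £6 = £150
  B->Retailer1: 70 × £4 = £280
Total = 105 + 150 + 280 = £535.

535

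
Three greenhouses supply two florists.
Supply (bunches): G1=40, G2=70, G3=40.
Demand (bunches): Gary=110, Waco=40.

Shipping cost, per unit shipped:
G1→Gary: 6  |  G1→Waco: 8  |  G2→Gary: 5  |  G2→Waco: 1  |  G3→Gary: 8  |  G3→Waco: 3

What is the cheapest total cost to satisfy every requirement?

A cheapest plan:
  G1->Gary: 40 bunches
  G2->Gary: 70 bunches
  G3->Waco: 40 bunches
Total cost = 710.

710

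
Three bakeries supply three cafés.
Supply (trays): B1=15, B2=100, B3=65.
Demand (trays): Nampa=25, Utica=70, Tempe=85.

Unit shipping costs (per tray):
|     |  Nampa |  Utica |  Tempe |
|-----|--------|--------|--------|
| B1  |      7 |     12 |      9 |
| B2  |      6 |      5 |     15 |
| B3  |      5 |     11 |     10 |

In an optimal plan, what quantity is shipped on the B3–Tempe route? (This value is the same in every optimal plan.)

The minimum-cost plan:
  B1–Tempe: 15 × 9 = 135
  B2–Nampa: 25 × 6 = 150
  B2–Utica: 70 × 5 = 350
  B2–Tempe: 5 × 15 = 75
  B3–Tempe: 65 × 10 = 650
Total cost = 1360.
So B3→Tempe carries 65 trays.

65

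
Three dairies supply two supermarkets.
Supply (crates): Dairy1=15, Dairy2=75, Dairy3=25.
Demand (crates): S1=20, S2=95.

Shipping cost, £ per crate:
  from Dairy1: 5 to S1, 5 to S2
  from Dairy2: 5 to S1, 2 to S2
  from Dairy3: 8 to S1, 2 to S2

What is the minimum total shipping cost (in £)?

A cheapest plan:
  Dairy1–S1: 15 × £5 = £75
  Dairy2–S1: 5 × £5 = £25
  Dairy2–S2: 70 × £2 = £140
  Dairy3–S2: 25 × £2 = £50
Total = 75 + 25 + 140 + 50 = £290.

290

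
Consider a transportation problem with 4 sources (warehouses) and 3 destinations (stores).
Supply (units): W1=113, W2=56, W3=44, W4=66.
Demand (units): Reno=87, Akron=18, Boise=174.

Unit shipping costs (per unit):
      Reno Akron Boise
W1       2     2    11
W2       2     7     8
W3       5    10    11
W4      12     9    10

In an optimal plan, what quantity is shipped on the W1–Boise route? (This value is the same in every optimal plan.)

8

Solving gives:
  W1–Reno: 87 units
  W1–Akron: 18 units
  W1–Boise: 8 units
  W2–Boise: 56 units
  W3–Boise: 44 units
  W4–Boise: 66 units
Total cost = 1890.
So W1→Boise carries 8 units.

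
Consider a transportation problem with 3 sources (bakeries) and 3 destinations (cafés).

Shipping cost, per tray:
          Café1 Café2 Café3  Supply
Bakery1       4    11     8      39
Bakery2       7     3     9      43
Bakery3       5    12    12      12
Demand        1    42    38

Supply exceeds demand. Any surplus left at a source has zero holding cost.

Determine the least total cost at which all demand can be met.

Optimal allocation:
  Bakery1->Café1: 1 × 4 = 4
  Bakery1->Café3: 38 × 8 = 304
  Bakery2->Café2: 42 × 3 = 126
Total = 4 + 304 + 126 = 434.

434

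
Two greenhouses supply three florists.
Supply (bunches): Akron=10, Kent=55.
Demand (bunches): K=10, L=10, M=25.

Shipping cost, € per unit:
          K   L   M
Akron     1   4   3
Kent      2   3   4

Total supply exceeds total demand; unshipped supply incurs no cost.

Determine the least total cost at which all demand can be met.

A cheapest plan:
  Akron to M: 10 bunches
  Kent to K: 10 bunches
  Kent to L: 10 bunches
  Kent to M: 15 bunches
Total cost = €140.

140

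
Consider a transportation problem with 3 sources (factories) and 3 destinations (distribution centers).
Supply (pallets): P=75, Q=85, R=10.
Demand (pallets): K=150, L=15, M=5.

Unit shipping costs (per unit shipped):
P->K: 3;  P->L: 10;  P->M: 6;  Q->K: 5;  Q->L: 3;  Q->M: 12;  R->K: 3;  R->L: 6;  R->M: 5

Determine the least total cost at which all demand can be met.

660

One minimum-cost allocation:
  P–K: 75 × 3 = 225
  Q–K: 70 × 5 = 350
  Q–L: 15 × 3 = 45
  R–K: 5 × 3 = 15
  R–M: 5 × 5 = 25
Total = 225 + 350 + 45 + 15 + 25 = 660.
(Supply check: P ships 75; Q ships 85; R ships 10.)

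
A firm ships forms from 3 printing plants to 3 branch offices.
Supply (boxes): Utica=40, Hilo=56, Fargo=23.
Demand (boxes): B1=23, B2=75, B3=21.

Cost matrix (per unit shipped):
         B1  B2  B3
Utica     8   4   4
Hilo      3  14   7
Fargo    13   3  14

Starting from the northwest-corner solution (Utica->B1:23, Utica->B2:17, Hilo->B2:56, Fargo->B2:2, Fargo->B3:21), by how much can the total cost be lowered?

Current plan cost = 23·8 + 17·4 + 56·14 + 2·3 + 21·14 = 1336.
Optimal plan:
  Utica–B2: 40 boxes
  Hilo–B1: 23 boxes
  Hilo–B2: 12 boxes
  Hilo–B3: 21 boxes
  Fargo–B2: 23 boxes
Optimal cost = 613.
Saving = 1336 − 613 = 723.

723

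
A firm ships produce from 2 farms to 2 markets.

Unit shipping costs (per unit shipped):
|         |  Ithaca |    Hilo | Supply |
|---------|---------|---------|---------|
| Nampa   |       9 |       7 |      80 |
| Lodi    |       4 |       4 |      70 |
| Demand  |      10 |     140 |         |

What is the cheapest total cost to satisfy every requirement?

One minimum-cost allocation:
  Nampa→Hilo: 80 × 7 = 560
  Lodi→Ithaca: 10 × 4 = 40
  Lodi→Hilo: 60 × 4 = 240
Total = 560 + 40 + 240 = 840.

840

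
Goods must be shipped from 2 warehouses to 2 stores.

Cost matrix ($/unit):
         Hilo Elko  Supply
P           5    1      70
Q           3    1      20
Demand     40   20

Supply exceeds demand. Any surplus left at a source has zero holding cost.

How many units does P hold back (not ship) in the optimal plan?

30

An optimal plan:
  P→Hilo: 20 × $5 = $100
  P→Elko: 20 × $1 = $20
  Q→Hilo: 20 × $3 = $60
Total cost = $180.
P ships 40 of its 70, leaving 30.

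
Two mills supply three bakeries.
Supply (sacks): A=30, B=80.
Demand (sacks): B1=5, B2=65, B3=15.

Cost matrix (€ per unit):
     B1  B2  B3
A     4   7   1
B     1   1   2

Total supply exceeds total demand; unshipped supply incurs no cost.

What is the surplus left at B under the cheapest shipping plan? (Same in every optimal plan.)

10

An optimal plan:
  A–B3: 15 × €1 = €15
  B–B1: 5 × €1 = €5
  B–B2: 65 × €1 = €65
Total cost = €85.
B ships 70 of its 80, leaving 10.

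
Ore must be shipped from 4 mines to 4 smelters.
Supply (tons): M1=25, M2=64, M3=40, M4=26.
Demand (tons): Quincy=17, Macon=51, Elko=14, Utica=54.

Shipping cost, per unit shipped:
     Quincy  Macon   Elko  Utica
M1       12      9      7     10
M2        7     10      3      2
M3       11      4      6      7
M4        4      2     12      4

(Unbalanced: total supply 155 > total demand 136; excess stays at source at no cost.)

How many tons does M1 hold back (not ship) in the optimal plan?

Minimum-cost shipments:
  M1->Macon: 2 tons
  M1->Elko: 4 tons
  M2->Elko: 10 tons
  M2->Utica: 54 tons
  M3->Macon: 40 tons
  M4->Quincy: 17 tons
  M4->Macon: 9 tons
Total cost = 430.
M1 ships 6 of its 25, leaving 19.

19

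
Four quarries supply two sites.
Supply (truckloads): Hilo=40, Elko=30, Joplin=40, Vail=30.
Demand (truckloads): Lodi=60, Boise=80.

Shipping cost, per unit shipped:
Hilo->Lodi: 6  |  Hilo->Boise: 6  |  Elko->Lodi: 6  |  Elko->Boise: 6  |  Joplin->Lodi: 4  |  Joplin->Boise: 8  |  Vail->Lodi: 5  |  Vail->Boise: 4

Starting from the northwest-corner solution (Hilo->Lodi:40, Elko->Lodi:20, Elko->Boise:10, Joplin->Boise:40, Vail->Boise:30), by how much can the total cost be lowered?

160

Current plan cost = 40·6 + 20·6 + 10·6 + 40·8 + 30·4 = 860.
Optimal plan:
  Hilo–Lodi: 20 × 6 = 120
  Hilo–Boise: 20 × 6 = 120
  Elko–Boise: 30 × 6 = 180
  Joplin–Lodi: 40 × 4 = 160
  Vail–Boise: 30 × 4 = 120
Optimal cost = 700.
Saving = 860 − 700 = 160.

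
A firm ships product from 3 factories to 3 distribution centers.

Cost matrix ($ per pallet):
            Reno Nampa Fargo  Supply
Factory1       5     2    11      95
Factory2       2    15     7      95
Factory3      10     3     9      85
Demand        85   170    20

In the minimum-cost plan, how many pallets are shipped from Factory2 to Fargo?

Optimal shipments:
  Factory1->Nampa: 95 × $2 = $190
  Factory2->Reno: 85 × $2 = $170
  Factory2->Fargo: 10 × $7 = $70
  Factory3->Nampa: 75 × $3 = $225
  Factory3->Fargo: 10 × $9 = $90
Total cost = $745.
So Factory2→Fargo carries 10 pallets.

10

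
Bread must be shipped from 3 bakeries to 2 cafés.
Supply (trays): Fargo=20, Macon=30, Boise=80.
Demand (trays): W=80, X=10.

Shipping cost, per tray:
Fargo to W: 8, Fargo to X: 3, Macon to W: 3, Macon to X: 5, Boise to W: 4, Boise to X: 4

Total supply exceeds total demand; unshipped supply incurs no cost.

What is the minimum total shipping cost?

One minimum-cost allocation:
  Fargo→X: 10 trays
  Macon→W: 30 trays
  Boise→W: 50 trays
Total cost = 320.
(Supply check: Fargo ships 10; Macon ships 30; Boise ships 50.)

320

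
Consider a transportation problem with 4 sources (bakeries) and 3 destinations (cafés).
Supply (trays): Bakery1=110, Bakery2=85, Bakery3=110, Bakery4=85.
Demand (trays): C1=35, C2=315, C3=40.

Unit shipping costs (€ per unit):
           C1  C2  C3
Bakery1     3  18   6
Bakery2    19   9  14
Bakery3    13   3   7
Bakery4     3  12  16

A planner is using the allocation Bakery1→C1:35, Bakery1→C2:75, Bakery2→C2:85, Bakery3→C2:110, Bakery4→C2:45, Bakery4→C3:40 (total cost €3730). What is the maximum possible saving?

Current plan cost = 35·3 + 75·18 + 85·9 + 110·3 + 45·12 + 40·16 = €3730.
Optimal plan:
  Bakery1->C1: 35 × €3 = €105
  Bakery1->C2: 35 × €18 = €630
  Bakery1->C3: 40 × €6 = €240
  Bakery2->C2: 85 × €9 = €765
  Bakery3->C2: 110 × €3 = €330
  Bakery4->C2: 85 × €12 = €1020
Optimal cost = €3090.
Saving = 3730 − 3090 = €640.

640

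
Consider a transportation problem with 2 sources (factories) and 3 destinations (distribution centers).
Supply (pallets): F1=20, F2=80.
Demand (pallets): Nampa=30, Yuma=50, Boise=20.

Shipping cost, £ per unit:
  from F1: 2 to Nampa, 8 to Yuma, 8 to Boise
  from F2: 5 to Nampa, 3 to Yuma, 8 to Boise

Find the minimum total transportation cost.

One minimum-cost allocation:
  F1->Nampa: 20 pallets
  F2->Nampa: 10 pallets
  F2->Yuma: 50 pallets
  F2->Boise: 20 pallets
Total cost = £400.

400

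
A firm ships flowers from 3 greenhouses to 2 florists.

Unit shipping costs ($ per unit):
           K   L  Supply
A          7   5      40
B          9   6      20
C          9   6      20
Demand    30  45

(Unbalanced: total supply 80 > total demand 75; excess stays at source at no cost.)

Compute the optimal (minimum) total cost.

An optimal shipping plan:
  A->K: 30 × $7 = $210
  A->L: 10 × $5 = $50
  B->L: 15 × $6 = $90
  C->L: 20 × $6 = $120
Total = 210 + 50 + 90 + 120 = $470.
(Supply check: A ships 40; B ships 15; C ships 20.)

470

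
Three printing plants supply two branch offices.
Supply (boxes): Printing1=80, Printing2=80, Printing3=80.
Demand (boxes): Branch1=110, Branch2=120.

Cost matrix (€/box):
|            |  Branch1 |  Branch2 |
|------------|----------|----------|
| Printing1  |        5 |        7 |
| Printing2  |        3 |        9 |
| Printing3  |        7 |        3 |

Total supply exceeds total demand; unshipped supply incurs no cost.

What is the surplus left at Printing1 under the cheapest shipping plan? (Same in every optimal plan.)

An optimal plan:
  Printing1 to Branch1: 30 × €5 = €150
  Printing1 to Branch2: 40 × €7 = €280
  Printing2 to Branch1: 80 × €3 = €240
  Printing3 to Branch2: 80 × €3 = €240
Total cost = €910.
Printing1 ships 70 of its 80, leaving 10.

10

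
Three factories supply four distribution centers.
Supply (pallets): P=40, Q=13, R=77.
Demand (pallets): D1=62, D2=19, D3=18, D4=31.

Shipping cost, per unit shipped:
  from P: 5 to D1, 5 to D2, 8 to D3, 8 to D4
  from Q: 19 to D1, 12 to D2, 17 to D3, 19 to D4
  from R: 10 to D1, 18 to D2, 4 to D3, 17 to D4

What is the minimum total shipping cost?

1111

One minimum-cost allocation:
  P to D1: 3 × 5 = 15
  P to D2: 6 × 5 = 30
  P to D4: 31 × 8 = 248
  Q to D2: 13 × 12 = 156
  R to D1: 59 × 10 = 590
  R to D3: 18 × 4 = 72
Total = 15 + 30 + 248 + 156 + 590 + 72 = 1111.
(Supply check: P ships 40; Q ships 13; R ships 77.)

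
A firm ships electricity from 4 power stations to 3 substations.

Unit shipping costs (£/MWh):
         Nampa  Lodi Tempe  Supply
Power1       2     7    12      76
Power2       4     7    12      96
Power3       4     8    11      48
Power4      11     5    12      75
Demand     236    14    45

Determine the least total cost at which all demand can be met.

1514

An optimal shipping plan:
  Power1->Nampa: 76 × £2 = £152
  Power2->Nampa: 96 × £4 = £384
  Power3->Nampa: 48 × £4 = £192
  Power4->Nampa: 16 × £11 = £176
  Power4->Lodi: 14 × £5 = £70
  Power4->Tempe: 45 × £12 = £540
Total = 152 + 384 + 192 + 176 + 70 + 540 = £1514.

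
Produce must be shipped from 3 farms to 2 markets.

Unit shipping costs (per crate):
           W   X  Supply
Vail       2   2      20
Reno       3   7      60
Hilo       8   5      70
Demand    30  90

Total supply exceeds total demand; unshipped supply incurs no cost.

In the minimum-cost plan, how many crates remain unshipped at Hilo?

An optimal plan:
  Vail→X: 20 × 2 = 40
  Reno→W: 30 × 3 = 90
  Hilo→X: 70 × 5 = 350
Total cost = 480.
Hilo ships 70 of its 70, leaving 0.

0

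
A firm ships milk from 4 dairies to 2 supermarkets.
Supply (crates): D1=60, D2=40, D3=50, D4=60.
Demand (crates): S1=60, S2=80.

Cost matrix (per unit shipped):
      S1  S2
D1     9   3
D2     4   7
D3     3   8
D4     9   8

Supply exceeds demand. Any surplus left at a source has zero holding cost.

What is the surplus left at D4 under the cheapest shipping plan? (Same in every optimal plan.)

60

An optimal plan:
  D1→S2: 60 × 3 = 180
  D2→S1: 10 × 4 = 40
  D2→S2: 20 × 7 = 140
  D3→S1: 50 × 3 = 150
Total cost = 510.
D4 ships 0 of its 60, leaving 60.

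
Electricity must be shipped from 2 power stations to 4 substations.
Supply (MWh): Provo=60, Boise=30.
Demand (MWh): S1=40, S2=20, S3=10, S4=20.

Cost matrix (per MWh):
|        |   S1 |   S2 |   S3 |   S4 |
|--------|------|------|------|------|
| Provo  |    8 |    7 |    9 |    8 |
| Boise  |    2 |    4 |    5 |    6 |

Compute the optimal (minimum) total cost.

530

A cheapest plan:
  Provo–S1: 10 × 8 = 80
  Provo–S2: 20 × 7 = 140
  Provo–S3: 10 × 9 = 90
  Provo–S4: 20 × 8 = 160
  Boise–S1: 30 × 2 = 60
Total = 80 + 140 + 90 + 160 + 60 = 530.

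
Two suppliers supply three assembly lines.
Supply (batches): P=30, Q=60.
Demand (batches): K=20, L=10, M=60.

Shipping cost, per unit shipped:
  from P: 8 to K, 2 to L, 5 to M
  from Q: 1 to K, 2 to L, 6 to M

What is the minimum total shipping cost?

370

An optimal shipping plan:
  P→M: 30 × 5 = 150
  Q→K: 20 × 1 = 20
  Q→L: 10 × 2 = 20
  Q→M: 30 × 6 = 180
Total = 150 + 20 + 20 + 180 = 370.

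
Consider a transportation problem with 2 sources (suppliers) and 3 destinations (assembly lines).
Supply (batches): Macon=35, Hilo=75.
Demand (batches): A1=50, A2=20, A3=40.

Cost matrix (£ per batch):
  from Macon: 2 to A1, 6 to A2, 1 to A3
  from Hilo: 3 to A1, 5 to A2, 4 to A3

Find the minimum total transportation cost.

305

A cheapest plan:
  Macon→A3: 35 × £1 = £35
  Hilo→A1: 50 × £3 = £150
  Hilo→A2: 20 × £5 = £100
  Hilo→A3: 5 × £4 = £20
Total = 35 + 150 + 100 + 20 = £305.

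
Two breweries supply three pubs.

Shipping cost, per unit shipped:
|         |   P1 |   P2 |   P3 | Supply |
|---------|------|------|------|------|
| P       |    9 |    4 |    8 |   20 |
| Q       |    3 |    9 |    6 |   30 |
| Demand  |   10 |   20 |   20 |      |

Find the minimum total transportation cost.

230

An optimal shipping plan:
  P–P2: 20 × 4 = 80
  Q–P1: 10 × 3 = 30
  Q–P3: 20 × 6 = 120
Total = 80 + 30 + 120 = 230.
(Supply check: P ships 20; Q ships 30.)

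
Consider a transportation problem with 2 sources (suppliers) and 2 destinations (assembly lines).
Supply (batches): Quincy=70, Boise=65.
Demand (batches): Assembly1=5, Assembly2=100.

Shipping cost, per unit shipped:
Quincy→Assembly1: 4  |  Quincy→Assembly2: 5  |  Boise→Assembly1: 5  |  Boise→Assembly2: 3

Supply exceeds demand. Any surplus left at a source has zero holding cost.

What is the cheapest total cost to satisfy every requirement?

390

An optimal shipping plan:
  Quincy to Assembly1: 5 × 4 = 20
  Quincy to Assembly2: 35 × 5 = 175
  Boise to Assembly2: 65 × 3 = 195
Total = 20 + 175 + 195 = 390.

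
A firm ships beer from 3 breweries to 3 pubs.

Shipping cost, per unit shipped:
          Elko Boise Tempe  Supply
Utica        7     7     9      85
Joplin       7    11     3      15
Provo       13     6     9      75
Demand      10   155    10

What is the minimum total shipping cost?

Optimal allocation:
  Utica to Elko: 5 kegs
  Utica to Boise: 80 kegs
  Joplin to Elko: 5 kegs
  Joplin to Tempe: 10 kegs
  Provo to Boise: 75 kegs
Total cost = 1110.

1110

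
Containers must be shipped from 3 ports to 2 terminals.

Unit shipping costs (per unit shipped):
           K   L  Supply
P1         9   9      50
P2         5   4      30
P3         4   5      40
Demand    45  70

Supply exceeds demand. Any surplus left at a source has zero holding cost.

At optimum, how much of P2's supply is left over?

Minimum-cost shipments:
  P1–K: 5 × 9 = 45
  P1–L: 40 × 9 = 360
  P2–L: 30 × 4 = 120
  P3–K: 40 × 4 = 160
Total cost = 685.
P2 ships 30 of its 30, leaving 0.

0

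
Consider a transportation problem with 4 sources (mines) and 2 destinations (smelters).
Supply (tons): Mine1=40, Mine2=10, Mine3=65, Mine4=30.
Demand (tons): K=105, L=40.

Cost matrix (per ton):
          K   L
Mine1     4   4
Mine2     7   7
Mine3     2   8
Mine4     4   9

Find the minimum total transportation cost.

480

An optimal shipping plan:
  Mine1→K: 10 × 4 = 40
  Mine1→L: 30 × 4 = 120
  Mine2→L: 10 × 7 = 70
  Mine3→K: 65 × 2 = 130
  Mine4→K: 30 × 4 = 120
Total = 40 + 120 + 70 + 130 + 120 = 480.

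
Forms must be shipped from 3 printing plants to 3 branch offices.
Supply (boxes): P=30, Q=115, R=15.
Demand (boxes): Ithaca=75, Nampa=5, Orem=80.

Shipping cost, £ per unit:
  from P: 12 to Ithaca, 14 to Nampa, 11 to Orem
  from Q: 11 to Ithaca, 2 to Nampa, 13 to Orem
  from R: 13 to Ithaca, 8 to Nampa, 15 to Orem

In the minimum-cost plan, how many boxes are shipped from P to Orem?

30

Optimal shipments:
  P to Orem: 30 × £11 = £330
  Q to Ithaca: 60 × £11 = £660
  Q to Nampa: 5 × £2 = £10
  Q to Orem: 50 × £13 = £650
  R to Ithaca: 15 × £13 = £195
Total cost = £1845.
So P→Orem carries 30 boxes.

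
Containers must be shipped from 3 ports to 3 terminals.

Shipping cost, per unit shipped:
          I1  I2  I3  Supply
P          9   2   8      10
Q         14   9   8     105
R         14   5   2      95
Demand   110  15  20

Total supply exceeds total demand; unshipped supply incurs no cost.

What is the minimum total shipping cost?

1605

One minimum-cost allocation:
  P->I1: 10 × 9 = 90
  Q->I1: 100 × 14 = 1400
  R->I2: 15 × 5 = 75
  R->I3: 20 × 2 = 40
Total = 90 + 1400 + 75 + 40 = 1605.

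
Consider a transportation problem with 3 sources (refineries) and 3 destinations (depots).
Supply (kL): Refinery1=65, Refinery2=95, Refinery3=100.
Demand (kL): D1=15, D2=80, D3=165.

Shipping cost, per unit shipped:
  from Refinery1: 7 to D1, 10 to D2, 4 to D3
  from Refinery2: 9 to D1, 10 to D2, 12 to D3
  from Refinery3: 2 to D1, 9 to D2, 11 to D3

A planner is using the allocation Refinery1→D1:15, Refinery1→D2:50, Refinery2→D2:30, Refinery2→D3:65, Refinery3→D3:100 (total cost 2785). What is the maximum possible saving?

580

Current plan cost = 15·7 + 50·10 + 30·10 + 65·12 + 100·11 = 2785.
Optimal plan:
  Refinery1→D3: 65 kL
  Refinery2→D3: 95 kL
  Refinery3→D1: 15 kL
  Refinery3→D2: 80 kL
  Refinery3→D3: 5 kL
Optimal cost = 2205.
Saving = 2785 − 2205 = 580.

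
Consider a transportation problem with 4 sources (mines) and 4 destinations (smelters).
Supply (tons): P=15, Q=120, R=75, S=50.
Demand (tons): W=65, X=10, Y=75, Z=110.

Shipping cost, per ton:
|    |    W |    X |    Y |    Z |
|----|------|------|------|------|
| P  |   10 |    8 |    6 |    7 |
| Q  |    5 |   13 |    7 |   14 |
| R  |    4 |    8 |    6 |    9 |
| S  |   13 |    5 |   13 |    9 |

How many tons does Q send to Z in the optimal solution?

Solving gives:
  P to Z: 15 × 7 = 105
  Q to W: 65 × 5 = 325
  Q to Y: 55 × 7 = 385
  R to Y: 20 × 6 = 120
  R to Z: 55 × 9 = 495
  S to X: 10 × 5 = 50
  S to Z: 40 × 9 = 360
Total cost = 1840.
The route Q→Z is not used.

0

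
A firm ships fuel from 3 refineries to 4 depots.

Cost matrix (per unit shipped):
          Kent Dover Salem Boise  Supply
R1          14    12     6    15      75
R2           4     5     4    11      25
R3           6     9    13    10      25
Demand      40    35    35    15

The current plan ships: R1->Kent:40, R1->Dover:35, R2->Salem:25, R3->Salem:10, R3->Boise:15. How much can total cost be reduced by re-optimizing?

Current plan cost = 40·14 + 35·12 + 25·4 + 10·13 + 15·10 = 1360.
Optimal plan:
  R1–Dover: 35 kL
  R1–Salem: 35 kL
  R1–Boise: 5 kL
  R2–Kent: 25 kL
  R3–Kent: 15 kL
  R3–Boise: 10 kL
Optimal cost = 995.
Saving = 1360 − 995 = 365.

365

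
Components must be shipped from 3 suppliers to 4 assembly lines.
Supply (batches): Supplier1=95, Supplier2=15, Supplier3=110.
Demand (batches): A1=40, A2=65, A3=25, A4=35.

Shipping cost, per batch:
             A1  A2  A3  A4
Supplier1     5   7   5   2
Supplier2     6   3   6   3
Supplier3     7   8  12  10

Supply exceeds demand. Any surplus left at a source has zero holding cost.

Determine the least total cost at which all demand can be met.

Optimal allocation:
  Supplier1 to A1: 35 batches
  Supplier1 to A3: 25 batches
  Supplier1 to A4: 35 batches
  Supplier2 to A2: 15 batches
  Supplier3 to A1: 5 batches
  Supplier3 to A2: 50 batches
Total cost = 850.

850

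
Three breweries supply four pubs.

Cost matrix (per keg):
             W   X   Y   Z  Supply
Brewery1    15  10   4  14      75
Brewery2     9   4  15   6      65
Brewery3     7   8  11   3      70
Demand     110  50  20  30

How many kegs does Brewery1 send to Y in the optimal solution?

20

Solving gives:
  Brewery1→W: 5 × 15 = 75
  Brewery1→X: 50 × 10 = 500
  Brewery1→Y: 20 × 4 = 80
  Brewery2→W: 65 × 9 = 585
  Brewery3→W: 40 × 7 = 280
  Brewery3→Z: 30 × 3 = 90
Total cost = 1610.
So Brewery1→Y carries 20 kegs.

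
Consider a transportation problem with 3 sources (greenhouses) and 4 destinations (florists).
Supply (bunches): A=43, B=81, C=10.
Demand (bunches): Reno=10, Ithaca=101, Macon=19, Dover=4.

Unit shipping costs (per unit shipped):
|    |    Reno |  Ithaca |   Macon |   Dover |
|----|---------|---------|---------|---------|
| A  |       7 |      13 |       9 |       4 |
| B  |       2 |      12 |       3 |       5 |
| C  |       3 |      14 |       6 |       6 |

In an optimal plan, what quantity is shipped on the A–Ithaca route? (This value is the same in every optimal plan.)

39

Solving gives:
  A–Ithaca: 39 × 13 = 507
  A–Dover: 4 × 4 = 16
  B–Ithaca: 62 × 12 = 744
  B–Macon: 19 × 3 = 57
  C–Reno: 10 × 3 = 30
Total cost = 1354.
So A→Ithaca carries 39 bunches.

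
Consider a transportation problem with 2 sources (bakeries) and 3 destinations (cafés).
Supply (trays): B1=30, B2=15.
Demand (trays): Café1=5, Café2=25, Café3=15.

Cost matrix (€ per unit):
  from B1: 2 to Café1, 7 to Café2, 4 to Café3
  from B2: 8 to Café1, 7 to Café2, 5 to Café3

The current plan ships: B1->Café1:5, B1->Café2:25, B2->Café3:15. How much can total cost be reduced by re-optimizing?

15

Current plan cost = 5·2 + 25·7 + 15·5 = €260.
Optimal plan:
  B1→Café1: 5 × €2 = €10
  B1→Café2: 10 × €7 = €70
  B1→Café3: 15 × €4 = €60
  B2→Café2: 15 × €7 = €105
Optimal cost = €245.
Saving = 260 − 245 = €15.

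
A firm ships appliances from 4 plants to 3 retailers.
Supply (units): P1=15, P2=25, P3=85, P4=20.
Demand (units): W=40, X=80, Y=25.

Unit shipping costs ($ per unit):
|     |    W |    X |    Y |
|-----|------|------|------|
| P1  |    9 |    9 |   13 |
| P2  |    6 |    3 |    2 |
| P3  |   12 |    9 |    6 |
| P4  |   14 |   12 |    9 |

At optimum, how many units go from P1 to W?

15

The minimum-cost plan:
  P1->W: 15 × $9 = $135
  P2->X: 25 × $3 = $75
  P3->W: 5 × $12 = $60
  P3->X: 55 × $9 = $495
  P3->Y: 25 × $6 = $150
  P4->W: 20 × $14 = $280
Total cost = $1195.
So P1→W carries 15 units.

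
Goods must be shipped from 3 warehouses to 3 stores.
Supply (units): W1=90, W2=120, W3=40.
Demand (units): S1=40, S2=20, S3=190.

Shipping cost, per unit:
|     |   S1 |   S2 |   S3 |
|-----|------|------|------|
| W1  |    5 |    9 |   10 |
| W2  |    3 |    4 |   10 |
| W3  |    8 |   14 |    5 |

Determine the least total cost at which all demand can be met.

1900

One minimum-cost allocation:
  W1–S3: 90 × 10 = 900
  W2–S1: 40 × 3 = 120
  W2–S2: 20 × 4 = 80
  W2–S3: 60 × 10 = 600
  W3–S3: 40 × 5 = 200
Total = 900 + 120 + 80 + 600 + 200 = 1900.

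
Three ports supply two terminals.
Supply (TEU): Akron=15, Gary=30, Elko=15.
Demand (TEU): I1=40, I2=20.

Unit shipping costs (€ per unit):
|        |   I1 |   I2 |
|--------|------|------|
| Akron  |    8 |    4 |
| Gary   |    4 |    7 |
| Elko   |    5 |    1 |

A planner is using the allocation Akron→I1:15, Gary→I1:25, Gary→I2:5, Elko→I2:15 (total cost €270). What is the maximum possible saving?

35

Current plan cost = 15·8 + 25·4 + 5·7 + 15·1 = €270.
Optimal plan:
  Akron to I1: 10 TEU
  Akron to I2: 5 TEU
  Gary to I1: 30 TEU
  Elko to I2: 15 TEU
Optimal cost = €235.
Saving = 270 − 235 = €35.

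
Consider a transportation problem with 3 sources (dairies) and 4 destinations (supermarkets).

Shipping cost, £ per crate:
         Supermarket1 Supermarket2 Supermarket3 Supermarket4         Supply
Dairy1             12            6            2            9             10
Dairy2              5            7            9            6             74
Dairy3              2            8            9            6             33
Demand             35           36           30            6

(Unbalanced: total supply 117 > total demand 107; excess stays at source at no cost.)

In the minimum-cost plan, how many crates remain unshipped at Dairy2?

10

Minimum-cost shipments:
  Dairy1–Supermarket3: 10 × £2 = £20
  Dairy2–Supermarket1: 2 × £5 = £10
  Dairy2–Supermarket2: 36 × £7 = £252
  Dairy2–Supermarket3: 20 × £9 = £180
  Dairy2–Supermarket4: 6 × £6 = £36
  Dairy3–Supermarket1: 33 × £2 = £66
Total cost = £564.
Dairy2 ships 64 of its 74, leaving 10.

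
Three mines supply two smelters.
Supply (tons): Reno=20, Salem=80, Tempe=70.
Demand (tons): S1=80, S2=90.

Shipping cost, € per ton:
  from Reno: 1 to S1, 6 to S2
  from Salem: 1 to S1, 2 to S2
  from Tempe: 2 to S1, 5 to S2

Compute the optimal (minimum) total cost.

350

Optimal allocation:
  Reno→S1: 20 tons
  Salem→S2: 80 tons
  Tempe→S1: 60 tons
  Tempe→S2: 10 tons
Total cost = €350.
(Supply check: Reno ships 20; Salem ships 80; Tempe ships 70.)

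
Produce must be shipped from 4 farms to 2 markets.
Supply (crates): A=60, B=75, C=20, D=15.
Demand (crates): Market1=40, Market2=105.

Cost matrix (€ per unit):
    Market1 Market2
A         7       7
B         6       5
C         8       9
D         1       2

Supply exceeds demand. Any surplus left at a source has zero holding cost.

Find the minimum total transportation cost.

775

A cheapest plan:
  A→Market1: 25 × €7 = €175
  A→Market2: 30 × €7 = €210
  B→Market2: 75 × €5 = €375
  D→Market1: 15 × €1 = €15
Total = 175 + 210 + 375 + 15 = €775.
(Supply check: A ships 55; B ships 75; C ships 0; D ships 15.)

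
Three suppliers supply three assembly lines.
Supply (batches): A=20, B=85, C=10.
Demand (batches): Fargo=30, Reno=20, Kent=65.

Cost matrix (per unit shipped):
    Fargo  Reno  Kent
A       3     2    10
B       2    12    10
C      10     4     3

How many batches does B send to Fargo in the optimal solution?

30

Solving gives:
  A->Reno: 20 × 2 = 40
  B->Fargo: 30 × 2 = 60
  B->Kent: 55 × 10 = 550
  C->Kent: 10 × 3 = 30
Total cost = 680.
So B→Fargo carries 30 batches.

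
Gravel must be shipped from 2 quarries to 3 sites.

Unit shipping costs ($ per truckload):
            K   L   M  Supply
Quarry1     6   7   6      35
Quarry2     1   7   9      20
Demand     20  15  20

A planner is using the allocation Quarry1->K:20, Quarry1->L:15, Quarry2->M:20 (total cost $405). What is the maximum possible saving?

Current plan cost = 20·6 + 15·7 + 20·9 = $405.
Optimal plan:
  Quarry1→L: 15 × $7 = $105
  Quarry1→M: 20 × $6 = $120
  Quarry2→K: 20 × $1 = $20
Optimal cost = $245.
Saving = 405 − 245 = $160.

160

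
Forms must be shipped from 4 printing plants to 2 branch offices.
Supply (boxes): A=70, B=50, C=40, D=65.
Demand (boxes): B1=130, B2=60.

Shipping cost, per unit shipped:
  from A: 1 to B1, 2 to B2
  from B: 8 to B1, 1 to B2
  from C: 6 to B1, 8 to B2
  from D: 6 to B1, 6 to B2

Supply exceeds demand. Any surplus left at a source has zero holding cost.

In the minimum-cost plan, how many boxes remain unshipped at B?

An optimal plan:
  A->B1: 70 × 1 = 70
  B->B2: 50 × 1 = 50
  C->B1: 40 × 6 = 240
  D->B1: 20 × 6 = 120
  D->B2: 10 × 6 = 60
Total cost = 540.
B ships 50 of its 50, leaving 0.

0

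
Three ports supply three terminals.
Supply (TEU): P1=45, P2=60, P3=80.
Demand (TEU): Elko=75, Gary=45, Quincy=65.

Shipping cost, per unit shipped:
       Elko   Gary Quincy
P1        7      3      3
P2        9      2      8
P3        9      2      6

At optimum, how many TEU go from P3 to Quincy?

20

Solving gives:
  P1->Quincy: 45 × 3 = 135
  P2->Elko: 60 × 9 = 540
  P3->Elko: 15 × 9 = 135
  P3->Gary: 45 × 2 = 90
  P3->Quincy: 20 × 6 = 120
Total cost = 1020.
So P3→Quincy carries 20 TEU.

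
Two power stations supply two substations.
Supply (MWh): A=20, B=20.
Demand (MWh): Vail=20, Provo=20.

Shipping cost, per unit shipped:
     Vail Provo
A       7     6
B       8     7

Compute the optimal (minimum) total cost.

280

Optimal allocation:
  A->Provo: 20 × 6 = 120
  B->Vail: 20 × 8 = 160
Total = 120 + 160 = 280.
(Supply check: A ships 20; B ships 20.)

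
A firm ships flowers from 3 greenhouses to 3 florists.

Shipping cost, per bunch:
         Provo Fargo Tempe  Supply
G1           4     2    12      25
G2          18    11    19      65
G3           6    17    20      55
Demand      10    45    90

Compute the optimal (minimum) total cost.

One minimum-cost allocation:
  G1->Fargo: 25 × 2 = 50
  G2->Fargo: 20 × 11 = 220
  G2->Tempe: 45 × 19 = 855
  G3->Provo: 10 × 6 = 60
  G3->Tempe: 45 × 20 = 900
Total = 50 + 220 + 855 + 60 + 900 = 2085.

2085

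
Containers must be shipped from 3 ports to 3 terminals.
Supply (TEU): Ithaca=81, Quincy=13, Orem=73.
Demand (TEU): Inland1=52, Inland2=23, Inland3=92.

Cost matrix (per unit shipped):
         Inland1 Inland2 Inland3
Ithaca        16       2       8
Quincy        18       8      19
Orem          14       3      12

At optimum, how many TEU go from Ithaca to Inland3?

Solving gives:
  Ithaca->Inland3: 81 × 8 = 648
  Quincy->Inland1: 13 × 18 = 234
  Orem->Inland1: 39 × 14 = 546
  Orem->Inland2: 23 × 3 = 69
  Orem->Inland3: 11 × 12 = 132
Total cost = 1629.
So Ithaca→Inland3 carries 81 TEU.

81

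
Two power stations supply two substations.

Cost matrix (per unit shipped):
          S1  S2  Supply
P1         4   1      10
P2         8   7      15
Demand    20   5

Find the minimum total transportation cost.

145

Optimal allocation:
  P1->S1: 5 MWh
  P1->S2: 5 MWh
  P2->S1: 15 MWh
Total cost = 145.
(Supply check: P1 ships 10; P2 ships 15.)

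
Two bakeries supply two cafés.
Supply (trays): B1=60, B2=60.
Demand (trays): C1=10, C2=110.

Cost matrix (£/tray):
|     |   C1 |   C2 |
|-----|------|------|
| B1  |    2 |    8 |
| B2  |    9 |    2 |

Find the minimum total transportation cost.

Optimal allocation:
  B1->C1: 10 trays
  B1->C2: 50 trays
  B2->C2: 60 trays
Total cost = £540.

540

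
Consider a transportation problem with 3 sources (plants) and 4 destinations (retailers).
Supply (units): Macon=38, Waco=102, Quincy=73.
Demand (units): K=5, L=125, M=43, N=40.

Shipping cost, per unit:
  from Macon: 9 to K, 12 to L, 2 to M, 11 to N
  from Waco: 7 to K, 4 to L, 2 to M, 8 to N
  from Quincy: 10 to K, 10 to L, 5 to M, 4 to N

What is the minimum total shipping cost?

An optimal shipping plan:
  Macon→M: 38 × 2 = 76
  Waco→L: 102 × 4 = 408
  Quincy→K: 5 × 10 = 50
  Quincy→L: 23 × 10 = 230
  Quincy→M: 5 × 5 = 25
  Quincy→N: 40 × 4 = 160
Total = 76 + 408 + 50 + 230 + 25 + 160 = 949.
(Supply check: Macon ships 38; Waco ships 102; Quincy ships 73.)

949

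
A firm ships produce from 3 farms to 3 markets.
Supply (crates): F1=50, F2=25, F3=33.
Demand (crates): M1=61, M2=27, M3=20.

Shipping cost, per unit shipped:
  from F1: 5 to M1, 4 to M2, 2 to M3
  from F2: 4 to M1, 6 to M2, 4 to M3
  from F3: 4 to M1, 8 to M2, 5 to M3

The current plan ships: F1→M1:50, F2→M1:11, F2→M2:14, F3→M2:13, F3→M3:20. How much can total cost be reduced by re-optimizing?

187

Current plan cost = 50·5 + 11·4 + 14·6 + 13·8 + 20·5 = 582.
Optimal plan:
  F1→M1: 3 × 5 = 15
  F1→M2: 27 × 4 = 108
  F1→M3: 20 × 2 = 40
  F2→M1: 25 × 4 = 100
  F3→M1: 33 × 4 = 132
Optimal cost = 395.
Saving = 582 − 395 = 187.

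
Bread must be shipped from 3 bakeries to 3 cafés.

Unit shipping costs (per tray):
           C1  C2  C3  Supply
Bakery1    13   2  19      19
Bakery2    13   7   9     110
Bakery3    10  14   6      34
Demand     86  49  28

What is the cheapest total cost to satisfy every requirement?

1516

A cheapest plan:
  Bakery1->C2: 19 × 2 = 38
  Bakery2->C1: 80 × 13 = 1040
  Bakery2->C2: 30 × 7 = 210
  Bakery3->C1: 6 × 10 = 60
  Bakery3->C3: 28 × 6 = 168
Total = 38 + 1040 + 210 + 60 + 168 = 1516.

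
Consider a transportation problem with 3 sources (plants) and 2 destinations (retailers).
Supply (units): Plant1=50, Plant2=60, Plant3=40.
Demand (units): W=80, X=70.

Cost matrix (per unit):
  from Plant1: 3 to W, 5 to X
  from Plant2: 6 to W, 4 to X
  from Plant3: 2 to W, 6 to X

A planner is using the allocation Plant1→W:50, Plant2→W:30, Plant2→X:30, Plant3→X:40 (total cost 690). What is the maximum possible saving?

200

Current plan cost = 50·3 + 30·6 + 30·4 + 40·6 = 690.
Optimal plan:
  Plant1 to W: 40 × 3 = 120
  Plant1 to X: 10 × 5 = 50
  Plant2 to X: 60 × 4 = 240
  Plant3 to W: 40 × 2 = 80
Optimal cost = 490.
Saving = 690 − 490 = 200.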